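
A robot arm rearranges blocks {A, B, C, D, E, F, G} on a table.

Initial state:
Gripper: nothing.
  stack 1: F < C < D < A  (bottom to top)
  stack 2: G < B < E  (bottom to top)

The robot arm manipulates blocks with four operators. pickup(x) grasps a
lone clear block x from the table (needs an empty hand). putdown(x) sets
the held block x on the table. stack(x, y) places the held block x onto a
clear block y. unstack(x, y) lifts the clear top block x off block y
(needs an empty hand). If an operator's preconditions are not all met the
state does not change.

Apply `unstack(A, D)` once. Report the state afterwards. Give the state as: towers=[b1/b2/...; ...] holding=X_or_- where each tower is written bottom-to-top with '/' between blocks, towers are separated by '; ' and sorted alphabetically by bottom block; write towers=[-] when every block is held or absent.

before: towers=[F/C/D/A; G/B/E] holding=-
pre[unstack(A, D)]: on(A,D) yes, clear(A) yes, handempty yes
all met → apply unstack(A, D)
after:  towers=[F/C/D; G/B/E] holding=A

towers=[F/C/D; G/B/E] holding=A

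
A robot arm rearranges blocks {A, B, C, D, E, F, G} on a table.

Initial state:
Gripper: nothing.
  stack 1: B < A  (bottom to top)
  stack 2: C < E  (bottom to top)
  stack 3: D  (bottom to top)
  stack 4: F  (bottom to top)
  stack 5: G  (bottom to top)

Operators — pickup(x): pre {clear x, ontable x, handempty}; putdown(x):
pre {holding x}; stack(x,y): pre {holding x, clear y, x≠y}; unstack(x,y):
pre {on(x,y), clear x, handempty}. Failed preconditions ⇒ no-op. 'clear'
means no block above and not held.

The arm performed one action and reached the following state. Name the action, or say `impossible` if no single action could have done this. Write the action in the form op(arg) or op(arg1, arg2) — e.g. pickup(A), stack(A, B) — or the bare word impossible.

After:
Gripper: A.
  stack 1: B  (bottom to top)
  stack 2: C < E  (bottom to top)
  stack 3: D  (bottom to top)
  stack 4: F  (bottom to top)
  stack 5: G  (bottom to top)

target: towers=[B; C/E; D; F; G] holding=A
         pickup(F) → towers=[B/A; C/E; D; G] holding=F
         pickup(G) → towers=[B/A; C/E; D; F] holding=G
         pickup(D) → towers=[B/A; C/E; F; G] holding=D
     unstack(A, B) → towers=[B; C/E; D; F; G] holding=A  ← match
     unstack(E, C) → towers=[B/A; C; D; F; G] holding=E

unstack(A, B)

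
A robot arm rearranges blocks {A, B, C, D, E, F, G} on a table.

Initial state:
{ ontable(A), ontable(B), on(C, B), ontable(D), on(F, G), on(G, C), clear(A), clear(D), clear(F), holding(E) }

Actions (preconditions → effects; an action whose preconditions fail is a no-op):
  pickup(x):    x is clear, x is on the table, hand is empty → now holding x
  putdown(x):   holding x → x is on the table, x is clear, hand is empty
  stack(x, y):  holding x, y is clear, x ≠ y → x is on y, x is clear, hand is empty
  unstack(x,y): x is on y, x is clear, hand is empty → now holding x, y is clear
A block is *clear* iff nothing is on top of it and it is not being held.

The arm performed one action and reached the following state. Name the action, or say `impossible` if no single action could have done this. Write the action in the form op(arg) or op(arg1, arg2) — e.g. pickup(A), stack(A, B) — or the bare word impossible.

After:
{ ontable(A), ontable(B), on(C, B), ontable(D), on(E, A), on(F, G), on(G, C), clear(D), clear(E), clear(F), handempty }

stack(E, A)

target: towers=[A/E; B/C/G/F; D] holding=-
        putdown(E) → towers=[A; B/C/G/F; D; E] holding=-
       stack(E, F) → towers=[A; B/C/G/F/E; D] holding=-
       stack(E, D) → towers=[A; B/C/G/F; D/E] holding=-
       stack(E, A) → towers=[A/E; B/C/G/F; D] holding=-  ← match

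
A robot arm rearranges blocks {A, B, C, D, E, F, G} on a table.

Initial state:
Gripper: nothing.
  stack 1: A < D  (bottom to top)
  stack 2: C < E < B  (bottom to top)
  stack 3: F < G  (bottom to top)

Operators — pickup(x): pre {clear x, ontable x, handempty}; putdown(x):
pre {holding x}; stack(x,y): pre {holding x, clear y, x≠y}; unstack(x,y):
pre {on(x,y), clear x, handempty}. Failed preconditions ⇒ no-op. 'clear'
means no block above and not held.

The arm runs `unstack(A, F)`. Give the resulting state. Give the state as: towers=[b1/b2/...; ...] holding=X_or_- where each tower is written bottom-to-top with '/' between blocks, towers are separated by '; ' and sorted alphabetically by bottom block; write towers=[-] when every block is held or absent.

towers=[A/D; C/E/B; F/G] holding=-

before: towers=[A/D; C/E/B; F/G] holding=-
pre[unstack(A, F)]: on(A,F) fail, clear(A) fail, handempty ok
on(A,F), clear(A) unmet → unstack(A, F) is a no-op
after:  towers=[A/D; C/E/B; F/G] holding=-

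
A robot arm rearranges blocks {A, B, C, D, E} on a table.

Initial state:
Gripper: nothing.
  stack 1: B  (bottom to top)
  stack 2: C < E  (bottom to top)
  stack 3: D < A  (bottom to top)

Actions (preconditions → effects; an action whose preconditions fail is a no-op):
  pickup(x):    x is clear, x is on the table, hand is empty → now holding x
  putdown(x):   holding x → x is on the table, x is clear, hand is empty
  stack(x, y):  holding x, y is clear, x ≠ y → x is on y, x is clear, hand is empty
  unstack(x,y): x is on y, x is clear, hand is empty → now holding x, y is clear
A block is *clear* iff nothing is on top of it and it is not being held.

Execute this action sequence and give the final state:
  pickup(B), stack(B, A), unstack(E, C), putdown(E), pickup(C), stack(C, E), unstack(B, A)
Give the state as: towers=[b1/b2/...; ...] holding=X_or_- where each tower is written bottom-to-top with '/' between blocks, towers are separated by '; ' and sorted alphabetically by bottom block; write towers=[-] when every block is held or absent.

step 1 (pickup(B)): towers=[C/E; D/A] holding=B
step 2 (stack(B, A)): towers=[C/E; D/A/B] holding=-
step 3 (unstack(E, C)): towers=[C; D/A/B] holding=E
step 4 (putdown(E)): towers=[C; D/A/B; E] holding=-
step 5 (pickup(C)): towers=[D/A/B; E] holding=C
step 6 (stack(C, E)): towers=[D/A/B; E/C] holding=-
step 7 (unstack(B, A)): towers=[D/A; E/C] holding=B

towers=[D/A; E/C] holding=B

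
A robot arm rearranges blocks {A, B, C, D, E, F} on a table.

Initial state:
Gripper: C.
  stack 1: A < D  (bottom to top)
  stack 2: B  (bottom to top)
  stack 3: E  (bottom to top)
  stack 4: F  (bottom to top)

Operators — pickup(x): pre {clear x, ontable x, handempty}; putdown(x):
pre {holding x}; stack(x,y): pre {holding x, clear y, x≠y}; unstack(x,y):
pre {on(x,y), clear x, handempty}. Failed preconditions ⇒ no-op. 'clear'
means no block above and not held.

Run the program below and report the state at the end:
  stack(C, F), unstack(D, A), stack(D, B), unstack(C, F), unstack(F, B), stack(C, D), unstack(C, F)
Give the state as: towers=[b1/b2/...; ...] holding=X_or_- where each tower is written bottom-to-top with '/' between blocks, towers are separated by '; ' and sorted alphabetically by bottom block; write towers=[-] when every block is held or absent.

towers=[A; B/D/C; E; F] holding=-

step 1 (stack(C, F)): towers=[A/D; B; E; F/C] holding=-
step 2 (unstack(D, A)): towers=[A; B; E; F/C] holding=D
step 3 (stack(D, B)): towers=[A; B/D; E; F/C] holding=-
step 4 (unstack(C, F)): towers=[A; B/D; E; F] holding=C
step 5 (unstack(F, B)) [no-op]: towers=[A; B/D; E; F] holding=C
step 6 (stack(C, D)): towers=[A; B/D/C; E; F] holding=-
step 7 (unstack(C, F)) [no-op]: towers=[A; B/D/C; E; F] holding=-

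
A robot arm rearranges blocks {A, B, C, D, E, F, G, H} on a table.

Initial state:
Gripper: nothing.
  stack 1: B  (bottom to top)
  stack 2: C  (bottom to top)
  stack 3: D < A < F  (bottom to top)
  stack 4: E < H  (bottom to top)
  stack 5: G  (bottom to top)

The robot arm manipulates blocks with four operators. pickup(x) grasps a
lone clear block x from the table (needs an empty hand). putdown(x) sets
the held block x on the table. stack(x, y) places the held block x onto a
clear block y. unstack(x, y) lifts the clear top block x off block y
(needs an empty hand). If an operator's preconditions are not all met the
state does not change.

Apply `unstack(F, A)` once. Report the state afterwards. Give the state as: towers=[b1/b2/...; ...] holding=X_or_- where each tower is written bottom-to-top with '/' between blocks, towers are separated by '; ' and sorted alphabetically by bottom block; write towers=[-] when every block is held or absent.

before: towers=[B; C; D/A/F; E/H; G] holding=-
pre[unstack(F, A)]: on(F,A) yes, clear(F) yes, handempty yes
all met → apply unstack(F, A)
after:  towers=[B; C; D/A; E/H; G] holding=F

towers=[B; C; D/A; E/H; G] holding=F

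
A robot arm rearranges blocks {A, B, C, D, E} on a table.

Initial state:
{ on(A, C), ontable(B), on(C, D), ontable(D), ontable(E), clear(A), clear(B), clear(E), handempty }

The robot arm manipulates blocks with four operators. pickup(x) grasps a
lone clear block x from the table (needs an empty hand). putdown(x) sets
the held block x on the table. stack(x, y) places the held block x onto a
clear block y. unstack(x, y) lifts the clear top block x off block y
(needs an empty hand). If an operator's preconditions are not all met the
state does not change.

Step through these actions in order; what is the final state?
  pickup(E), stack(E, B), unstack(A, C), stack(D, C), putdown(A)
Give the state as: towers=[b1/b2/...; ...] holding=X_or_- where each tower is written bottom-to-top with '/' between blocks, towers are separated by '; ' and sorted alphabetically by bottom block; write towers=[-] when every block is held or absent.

towers=[A; B/E; D/C] holding=-

step 1 (pickup(E)): towers=[B; D/C/A] holding=E
step 2 (stack(E, B)): towers=[B/E; D/C/A] holding=-
step 3 (unstack(A, C)): towers=[B/E; D/C] holding=A
step 4 (stack(D, C)) [no-op]: towers=[B/E; D/C] holding=A
step 5 (putdown(A)): towers=[A; B/E; D/C] holding=-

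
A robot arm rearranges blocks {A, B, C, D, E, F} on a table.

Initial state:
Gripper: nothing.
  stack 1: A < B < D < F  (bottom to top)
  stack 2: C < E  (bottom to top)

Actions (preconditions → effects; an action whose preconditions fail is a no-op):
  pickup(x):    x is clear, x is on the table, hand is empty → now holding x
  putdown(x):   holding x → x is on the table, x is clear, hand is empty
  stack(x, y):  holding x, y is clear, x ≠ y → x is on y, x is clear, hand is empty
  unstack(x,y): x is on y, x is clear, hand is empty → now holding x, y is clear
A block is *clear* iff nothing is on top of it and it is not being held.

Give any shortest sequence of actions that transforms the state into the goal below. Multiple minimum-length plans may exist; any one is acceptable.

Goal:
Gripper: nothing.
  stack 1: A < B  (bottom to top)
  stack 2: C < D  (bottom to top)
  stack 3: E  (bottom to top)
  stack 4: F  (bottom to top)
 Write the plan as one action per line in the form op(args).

step 1 (unstack(F, D)): towers=[A/B/D; C/E] holding=F
step 2 (putdown(F)): towers=[A/B/D; C/E; F] holding=-
step 3 (unstack(E, C)): towers=[A/B/D; C; F] holding=E
step 4 (putdown(E)): towers=[A/B/D; C; E; F] holding=-
step 5 (unstack(D, B)): towers=[A/B; C; E; F] holding=D
step 6 (stack(D, C)): towers=[A/B; C/D; E; F] holding=-
goal check: towers=[A/B; C/D; E; F] holding=- — reached (length 6, optimal by BFS)

unstack(F, D)
putdown(F)
unstack(E, C)
putdown(E)
unstack(D, B)
stack(D, C)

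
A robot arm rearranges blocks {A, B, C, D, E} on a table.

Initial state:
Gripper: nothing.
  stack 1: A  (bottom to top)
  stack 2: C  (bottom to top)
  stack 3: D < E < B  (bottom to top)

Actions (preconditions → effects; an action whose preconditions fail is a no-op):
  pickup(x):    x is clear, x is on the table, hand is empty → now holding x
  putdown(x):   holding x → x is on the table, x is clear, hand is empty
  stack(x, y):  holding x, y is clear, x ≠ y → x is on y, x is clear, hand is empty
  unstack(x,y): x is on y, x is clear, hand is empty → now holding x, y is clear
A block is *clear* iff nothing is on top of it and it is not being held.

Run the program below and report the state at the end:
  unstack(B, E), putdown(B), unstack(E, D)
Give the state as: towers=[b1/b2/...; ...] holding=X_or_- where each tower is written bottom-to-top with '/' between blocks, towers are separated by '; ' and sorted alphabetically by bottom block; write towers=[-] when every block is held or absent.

towers=[A; B; C; D] holding=E

step 1 (unstack(B, E)): towers=[A; C; D/E] holding=B
step 2 (putdown(B)): towers=[A; B; C; D/E] holding=-
step 3 (unstack(E, D)): towers=[A; B; C; D] holding=E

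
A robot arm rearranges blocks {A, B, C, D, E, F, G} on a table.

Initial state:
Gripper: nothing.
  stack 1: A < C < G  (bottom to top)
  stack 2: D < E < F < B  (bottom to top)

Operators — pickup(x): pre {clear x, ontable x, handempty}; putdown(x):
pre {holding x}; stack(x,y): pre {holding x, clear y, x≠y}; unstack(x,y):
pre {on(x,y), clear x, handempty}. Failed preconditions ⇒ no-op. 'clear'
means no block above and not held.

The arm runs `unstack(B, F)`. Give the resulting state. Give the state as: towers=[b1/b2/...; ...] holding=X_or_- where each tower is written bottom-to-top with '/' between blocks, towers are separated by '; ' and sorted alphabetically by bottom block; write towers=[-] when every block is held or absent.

towers=[A/C/G; D/E/F] holding=B

before: towers=[A/C/G; D/E/F/B] holding=-
pre[unstack(B, F)]: on(B,F) ok, clear(B) ok, handempty ok
all met → apply unstack(B, F)
after:  towers=[A/C/G; D/E/F] holding=B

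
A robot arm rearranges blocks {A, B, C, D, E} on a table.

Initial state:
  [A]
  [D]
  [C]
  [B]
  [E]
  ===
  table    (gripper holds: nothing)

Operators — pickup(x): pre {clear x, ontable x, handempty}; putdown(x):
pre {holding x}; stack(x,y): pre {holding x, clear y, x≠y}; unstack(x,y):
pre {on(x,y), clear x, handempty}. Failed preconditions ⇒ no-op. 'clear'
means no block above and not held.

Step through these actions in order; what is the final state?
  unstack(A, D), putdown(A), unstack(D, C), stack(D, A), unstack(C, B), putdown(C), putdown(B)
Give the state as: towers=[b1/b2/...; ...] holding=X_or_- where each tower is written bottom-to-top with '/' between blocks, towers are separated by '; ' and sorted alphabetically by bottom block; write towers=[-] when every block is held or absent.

step 1 (unstack(A, D)): towers=[E/B/C/D] holding=A
step 2 (putdown(A)): towers=[A; E/B/C/D] holding=-
step 3 (unstack(D, C)): towers=[A; E/B/C] holding=D
step 4 (stack(D, A)): towers=[A/D; E/B/C] holding=-
step 5 (unstack(C, B)): towers=[A/D; E/B] holding=C
step 6 (putdown(C)): towers=[A/D; C; E/B] holding=-
step 7 (putdown(B)) [no-op]: towers=[A/D; C; E/B] holding=-

towers=[A/D; C; E/B] holding=-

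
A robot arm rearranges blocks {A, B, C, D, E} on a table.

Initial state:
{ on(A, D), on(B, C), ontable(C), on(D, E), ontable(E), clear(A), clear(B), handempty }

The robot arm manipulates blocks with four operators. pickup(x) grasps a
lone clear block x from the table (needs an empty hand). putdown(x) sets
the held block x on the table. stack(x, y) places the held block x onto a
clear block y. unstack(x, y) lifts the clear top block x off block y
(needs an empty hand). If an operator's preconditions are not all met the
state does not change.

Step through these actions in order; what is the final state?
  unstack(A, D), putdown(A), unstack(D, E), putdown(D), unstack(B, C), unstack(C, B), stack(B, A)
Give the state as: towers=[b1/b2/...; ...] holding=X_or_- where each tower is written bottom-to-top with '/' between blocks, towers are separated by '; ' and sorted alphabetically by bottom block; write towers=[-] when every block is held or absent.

towers=[A/B; C; D; E] holding=-

step 1 (unstack(A, D)): towers=[C/B; E/D] holding=A
step 2 (putdown(A)): towers=[A; C/B; E/D] holding=-
step 3 (unstack(D, E)): towers=[A; C/B; E] holding=D
step 4 (putdown(D)): towers=[A; C/B; D; E] holding=-
step 5 (unstack(B, C)): towers=[A; C; D; E] holding=B
step 6 (unstack(C, B)) [no-op]: towers=[A; C; D; E] holding=B
step 7 (stack(B, A)): towers=[A/B; C; D; E] holding=-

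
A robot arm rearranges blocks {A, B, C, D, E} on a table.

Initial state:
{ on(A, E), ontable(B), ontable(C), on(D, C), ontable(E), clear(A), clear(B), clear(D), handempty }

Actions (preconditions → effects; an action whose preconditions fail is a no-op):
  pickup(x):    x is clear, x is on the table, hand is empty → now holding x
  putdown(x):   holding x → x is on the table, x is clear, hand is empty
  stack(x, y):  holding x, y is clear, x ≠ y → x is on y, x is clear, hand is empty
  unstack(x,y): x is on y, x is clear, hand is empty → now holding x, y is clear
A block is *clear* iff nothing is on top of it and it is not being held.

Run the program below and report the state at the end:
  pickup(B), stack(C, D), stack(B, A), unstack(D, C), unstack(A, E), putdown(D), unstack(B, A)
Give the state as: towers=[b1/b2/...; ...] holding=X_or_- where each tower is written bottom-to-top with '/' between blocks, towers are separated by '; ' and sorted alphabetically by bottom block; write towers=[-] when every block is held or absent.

towers=[C; D; E/A] holding=B

step 1 (pickup(B)): towers=[C/D; E/A] holding=B
step 2 (stack(C, D)) [no-op]: towers=[C/D; E/A] holding=B
step 3 (stack(B, A)): towers=[C/D; E/A/B] holding=-
step 4 (unstack(D, C)): towers=[C; E/A/B] holding=D
step 5 (unstack(A, E)) [no-op]: towers=[C; E/A/B] holding=D
step 6 (putdown(D)): towers=[C; D; E/A/B] holding=-
step 7 (unstack(B, A)): towers=[C; D; E/A] holding=B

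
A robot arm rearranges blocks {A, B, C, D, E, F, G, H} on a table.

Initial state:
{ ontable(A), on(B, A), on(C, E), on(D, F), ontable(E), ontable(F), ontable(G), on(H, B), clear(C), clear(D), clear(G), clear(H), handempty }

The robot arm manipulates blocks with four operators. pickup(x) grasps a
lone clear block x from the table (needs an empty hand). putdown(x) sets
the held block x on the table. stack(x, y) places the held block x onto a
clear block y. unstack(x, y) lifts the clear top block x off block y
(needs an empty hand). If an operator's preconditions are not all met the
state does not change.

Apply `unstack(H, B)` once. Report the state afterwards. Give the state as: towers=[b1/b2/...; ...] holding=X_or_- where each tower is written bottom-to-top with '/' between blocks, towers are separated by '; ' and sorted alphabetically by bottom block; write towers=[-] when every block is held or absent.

towers=[A/B; E/C; F/D; G] holding=H

before: towers=[A/B/H; E/C; F/D; G] holding=-
pre[unstack(H, B)]: on(H,B) ✓, clear(H) ✓, handempty ✓
all met → apply unstack(H, B)
after:  towers=[A/B; E/C; F/D; G] holding=H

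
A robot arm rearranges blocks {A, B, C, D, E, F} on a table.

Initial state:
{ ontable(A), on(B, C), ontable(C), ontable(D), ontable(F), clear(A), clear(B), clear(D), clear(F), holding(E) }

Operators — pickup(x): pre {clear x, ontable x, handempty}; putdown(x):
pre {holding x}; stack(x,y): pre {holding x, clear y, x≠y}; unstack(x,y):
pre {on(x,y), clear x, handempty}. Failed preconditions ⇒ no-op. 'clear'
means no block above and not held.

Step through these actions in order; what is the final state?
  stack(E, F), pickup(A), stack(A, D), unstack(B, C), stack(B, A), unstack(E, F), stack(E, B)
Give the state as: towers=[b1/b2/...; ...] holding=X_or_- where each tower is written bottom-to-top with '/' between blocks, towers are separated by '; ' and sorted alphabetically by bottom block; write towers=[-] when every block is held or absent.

step 1 (stack(E, F)): towers=[A; C/B; D; F/E] holding=-
step 2 (pickup(A)): towers=[C/B; D; F/E] holding=A
step 3 (stack(A, D)): towers=[C/B; D/A; F/E] holding=-
step 4 (unstack(B, C)): towers=[C; D/A; F/E] holding=B
step 5 (stack(B, A)): towers=[C; D/A/B; F/E] holding=-
step 6 (unstack(E, F)): towers=[C; D/A/B; F] holding=E
step 7 (stack(E, B)): towers=[C; D/A/B/E; F] holding=-

towers=[C; D/A/B/E; F] holding=-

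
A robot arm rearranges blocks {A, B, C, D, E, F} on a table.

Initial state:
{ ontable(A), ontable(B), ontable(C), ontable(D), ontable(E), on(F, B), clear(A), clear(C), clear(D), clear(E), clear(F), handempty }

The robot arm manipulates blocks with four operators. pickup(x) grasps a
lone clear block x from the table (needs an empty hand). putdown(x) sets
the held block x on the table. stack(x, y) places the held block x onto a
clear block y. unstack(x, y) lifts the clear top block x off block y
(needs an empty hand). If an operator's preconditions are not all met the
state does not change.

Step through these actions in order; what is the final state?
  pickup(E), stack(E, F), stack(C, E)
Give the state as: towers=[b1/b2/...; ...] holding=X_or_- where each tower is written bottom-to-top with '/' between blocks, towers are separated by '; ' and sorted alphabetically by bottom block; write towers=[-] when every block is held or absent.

towers=[A; B/F/E; C; D] holding=-

step 1 (pickup(E)): towers=[A; B/F; C; D] holding=E
step 2 (stack(E, F)): towers=[A; B/F/E; C; D] holding=-
step 3 (stack(C, E)) [no-op]: towers=[A; B/F/E; C; D] holding=-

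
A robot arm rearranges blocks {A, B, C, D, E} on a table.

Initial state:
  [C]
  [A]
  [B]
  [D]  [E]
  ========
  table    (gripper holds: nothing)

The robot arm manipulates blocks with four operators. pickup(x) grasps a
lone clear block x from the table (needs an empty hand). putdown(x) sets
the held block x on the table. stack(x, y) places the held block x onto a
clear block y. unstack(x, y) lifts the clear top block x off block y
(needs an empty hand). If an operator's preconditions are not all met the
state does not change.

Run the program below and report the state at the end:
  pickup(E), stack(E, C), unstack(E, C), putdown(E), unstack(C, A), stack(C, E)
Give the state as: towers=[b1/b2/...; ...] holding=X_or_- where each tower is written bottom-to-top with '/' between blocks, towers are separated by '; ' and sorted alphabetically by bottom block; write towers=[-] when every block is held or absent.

towers=[D/B/A; E/C] holding=-

step 1 (pickup(E)): towers=[D/B/A/C] holding=E
step 2 (stack(E, C)): towers=[D/B/A/C/E] holding=-
step 3 (unstack(E, C)): towers=[D/B/A/C] holding=E
step 4 (putdown(E)): towers=[D/B/A/C; E] holding=-
step 5 (unstack(C, A)): towers=[D/B/A; E] holding=C
step 6 (stack(C, E)): towers=[D/B/A; E/C] holding=-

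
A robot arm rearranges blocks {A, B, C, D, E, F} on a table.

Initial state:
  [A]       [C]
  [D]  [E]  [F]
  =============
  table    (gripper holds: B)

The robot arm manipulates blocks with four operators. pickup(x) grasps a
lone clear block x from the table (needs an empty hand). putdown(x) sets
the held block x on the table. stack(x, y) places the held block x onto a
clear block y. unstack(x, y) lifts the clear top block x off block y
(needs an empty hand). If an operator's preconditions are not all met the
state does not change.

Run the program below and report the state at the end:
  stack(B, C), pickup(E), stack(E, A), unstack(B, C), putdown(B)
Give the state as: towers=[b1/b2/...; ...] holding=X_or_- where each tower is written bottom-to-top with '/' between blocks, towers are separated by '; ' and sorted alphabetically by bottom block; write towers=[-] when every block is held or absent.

towers=[B; D/A/E; F/C] holding=-

step 1 (stack(B, C)): towers=[D/A; E; F/C/B] holding=-
step 2 (pickup(E)): towers=[D/A; F/C/B] holding=E
step 3 (stack(E, A)): towers=[D/A/E; F/C/B] holding=-
step 4 (unstack(B, C)): towers=[D/A/E; F/C] holding=B
step 5 (putdown(B)): towers=[B; D/A/E; F/C] holding=-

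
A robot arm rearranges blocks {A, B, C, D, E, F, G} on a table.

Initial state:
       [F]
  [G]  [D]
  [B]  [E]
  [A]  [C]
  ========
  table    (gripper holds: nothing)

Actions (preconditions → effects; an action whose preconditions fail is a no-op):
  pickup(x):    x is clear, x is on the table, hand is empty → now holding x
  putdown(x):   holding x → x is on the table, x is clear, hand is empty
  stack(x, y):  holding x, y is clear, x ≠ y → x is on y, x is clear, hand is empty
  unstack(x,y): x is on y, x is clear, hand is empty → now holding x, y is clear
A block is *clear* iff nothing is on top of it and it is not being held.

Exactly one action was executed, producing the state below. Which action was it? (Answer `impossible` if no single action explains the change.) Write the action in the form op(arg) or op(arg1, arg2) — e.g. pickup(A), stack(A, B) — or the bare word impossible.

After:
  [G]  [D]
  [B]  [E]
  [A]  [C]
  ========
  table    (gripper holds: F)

target: towers=[A/B/G; C/E/D] holding=F
     unstack(F, D) → towers=[A/B/G; C/E/D] holding=F  ← match
     unstack(G, B) → towers=[A/B; C/E/D/F] holding=G

unstack(F, D)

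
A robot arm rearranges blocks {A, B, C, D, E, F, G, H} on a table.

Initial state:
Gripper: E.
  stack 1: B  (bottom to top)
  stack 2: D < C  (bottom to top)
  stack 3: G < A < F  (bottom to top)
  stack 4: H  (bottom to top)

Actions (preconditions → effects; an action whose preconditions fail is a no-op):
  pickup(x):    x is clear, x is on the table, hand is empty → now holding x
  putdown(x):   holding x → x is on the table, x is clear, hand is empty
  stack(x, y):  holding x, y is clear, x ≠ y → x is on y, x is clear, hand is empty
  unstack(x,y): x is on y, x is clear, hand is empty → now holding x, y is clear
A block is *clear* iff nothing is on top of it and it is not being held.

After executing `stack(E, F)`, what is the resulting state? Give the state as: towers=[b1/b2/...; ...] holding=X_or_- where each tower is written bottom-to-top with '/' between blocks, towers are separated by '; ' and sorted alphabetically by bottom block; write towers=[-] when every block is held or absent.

before: towers=[B; D/C; G/A/F; H] holding=E
pre[stack(E, F)]: holding(E) yes, clear(F) yes, E≠F yes
all met → apply stack(E, F)
after:  towers=[B; D/C; G/A/F/E; H] holding=-

towers=[B; D/C; G/A/F/E; H] holding=-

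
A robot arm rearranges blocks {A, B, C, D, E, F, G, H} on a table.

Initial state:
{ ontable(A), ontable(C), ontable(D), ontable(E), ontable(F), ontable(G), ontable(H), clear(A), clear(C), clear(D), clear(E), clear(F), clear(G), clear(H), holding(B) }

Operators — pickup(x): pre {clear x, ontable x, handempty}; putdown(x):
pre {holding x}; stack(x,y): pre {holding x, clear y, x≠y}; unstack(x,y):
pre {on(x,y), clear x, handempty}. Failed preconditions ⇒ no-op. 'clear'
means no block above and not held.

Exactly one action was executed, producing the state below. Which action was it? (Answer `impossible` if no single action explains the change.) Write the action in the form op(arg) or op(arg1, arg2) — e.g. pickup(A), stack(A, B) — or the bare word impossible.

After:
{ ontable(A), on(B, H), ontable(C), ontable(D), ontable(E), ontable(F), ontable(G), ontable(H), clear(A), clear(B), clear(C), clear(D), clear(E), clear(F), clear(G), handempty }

stack(B, H)

target: towers=[A; C; D; E; F; G; H/B] holding=-
        putdown(B) → towers=[A; B; C; D; E; F; G; H] holding=-
       stack(B, G) → towers=[A; C; D; E; F; G/B; H] holding=-
       stack(B, A) → towers=[A/B; C; D; E; F; G; H] holding=-
       stack(B, E) → towers=[A; C; D; E/B; F; G; H] holding=-
       stack(B, H) → towers=[A; C; D; E; F; G; H/B] holding=-  ← match
       stack(B, F) → towers=[A; C; D; E; F/B; G; H] holding=-
       stack(B, D) → towers=[A; C; D/B; E; F; G; H] holding=-
       stack(B, C) → towers=[A; C/B; D; E; F; G; H] holding=-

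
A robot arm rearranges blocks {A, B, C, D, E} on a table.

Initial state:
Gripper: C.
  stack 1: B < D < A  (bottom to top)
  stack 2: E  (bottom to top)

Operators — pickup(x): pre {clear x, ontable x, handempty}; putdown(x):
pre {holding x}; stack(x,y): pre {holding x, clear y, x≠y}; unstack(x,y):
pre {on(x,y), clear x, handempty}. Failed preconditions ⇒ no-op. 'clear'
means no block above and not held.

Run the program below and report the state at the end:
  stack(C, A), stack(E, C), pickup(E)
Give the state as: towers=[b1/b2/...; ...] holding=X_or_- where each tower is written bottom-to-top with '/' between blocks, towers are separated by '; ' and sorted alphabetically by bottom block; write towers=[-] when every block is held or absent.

towers=[B/D/A/C] holding=E

step 1 (stack(C, A)): towers=[B/D/A/C; E] holding=-
step 2 (stack(E, C)) [no-op]: towers=[B/D/A/C; E] holding=-
step 3 (pickup(E)): towers=[B/D/A/C] holding=E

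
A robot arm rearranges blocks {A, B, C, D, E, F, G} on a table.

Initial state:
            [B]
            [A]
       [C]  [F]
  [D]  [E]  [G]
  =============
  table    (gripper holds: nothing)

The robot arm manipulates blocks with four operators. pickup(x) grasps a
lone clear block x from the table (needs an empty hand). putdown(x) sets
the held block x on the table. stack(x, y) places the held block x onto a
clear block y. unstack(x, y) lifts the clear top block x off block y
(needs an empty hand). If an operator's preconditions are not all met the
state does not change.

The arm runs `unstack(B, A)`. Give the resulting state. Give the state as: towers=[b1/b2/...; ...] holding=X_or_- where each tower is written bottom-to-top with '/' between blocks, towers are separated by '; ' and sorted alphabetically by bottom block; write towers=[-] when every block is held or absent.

towers=[D; E/C; G/F/A] holding=B

before: towers=[D; E/C; G/F/A/B] holding=-
pre[unstack(B, A)]: on(B,A) ok, clear(B) ok, handempty ok
all met → apply unstack(B, A)
after:  towers=[D; E/C; G/F/A] holding=B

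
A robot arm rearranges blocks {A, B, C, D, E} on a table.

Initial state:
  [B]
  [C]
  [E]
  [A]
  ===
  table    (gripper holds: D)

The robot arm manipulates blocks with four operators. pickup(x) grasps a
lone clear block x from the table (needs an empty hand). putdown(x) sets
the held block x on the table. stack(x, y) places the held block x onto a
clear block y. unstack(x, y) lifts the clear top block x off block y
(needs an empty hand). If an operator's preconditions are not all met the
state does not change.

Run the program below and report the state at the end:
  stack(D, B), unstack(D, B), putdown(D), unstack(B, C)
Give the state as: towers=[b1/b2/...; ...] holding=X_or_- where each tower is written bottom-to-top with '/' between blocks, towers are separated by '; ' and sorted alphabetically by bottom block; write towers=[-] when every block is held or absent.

towers=[A/E/C; D] holding=B

step 1 (stack(D, B)): towers=[A/E/C/B/D] holding=-
step 2 (unstack(D, B)): towers=[A/E/C/B] holding=D
step 3 (putdown(D)): towers=[A/E/C/B; D] holding=-
step 4 (unstack(B, C)): towers=[A/E/C; D] holding=B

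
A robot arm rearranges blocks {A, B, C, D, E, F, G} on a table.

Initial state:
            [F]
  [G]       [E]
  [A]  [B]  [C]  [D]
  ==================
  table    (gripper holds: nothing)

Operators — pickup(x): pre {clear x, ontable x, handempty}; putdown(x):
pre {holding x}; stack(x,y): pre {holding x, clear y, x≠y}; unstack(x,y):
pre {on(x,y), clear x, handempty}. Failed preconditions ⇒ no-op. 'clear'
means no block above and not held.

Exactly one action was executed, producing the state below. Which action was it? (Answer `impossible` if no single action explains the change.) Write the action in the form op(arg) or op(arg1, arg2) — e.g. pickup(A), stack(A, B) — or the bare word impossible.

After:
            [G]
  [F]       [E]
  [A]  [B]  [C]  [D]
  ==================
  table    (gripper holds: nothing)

target: towers=[A/F; B; C/E/G; D] holding=-
         pickup(B) → towers=[A/G; C/E/F; D] holding=B
     unstack(F, E) → towers=[A/G; B; C/E; D] holding=F
     unstack(G, A) → towers=[A; B; C/E/F; D] holding=G
         pickup(D) → towers=[A/G; B; C/E/F] holding=D
none of the 4 applicable actions match → impossible

impossible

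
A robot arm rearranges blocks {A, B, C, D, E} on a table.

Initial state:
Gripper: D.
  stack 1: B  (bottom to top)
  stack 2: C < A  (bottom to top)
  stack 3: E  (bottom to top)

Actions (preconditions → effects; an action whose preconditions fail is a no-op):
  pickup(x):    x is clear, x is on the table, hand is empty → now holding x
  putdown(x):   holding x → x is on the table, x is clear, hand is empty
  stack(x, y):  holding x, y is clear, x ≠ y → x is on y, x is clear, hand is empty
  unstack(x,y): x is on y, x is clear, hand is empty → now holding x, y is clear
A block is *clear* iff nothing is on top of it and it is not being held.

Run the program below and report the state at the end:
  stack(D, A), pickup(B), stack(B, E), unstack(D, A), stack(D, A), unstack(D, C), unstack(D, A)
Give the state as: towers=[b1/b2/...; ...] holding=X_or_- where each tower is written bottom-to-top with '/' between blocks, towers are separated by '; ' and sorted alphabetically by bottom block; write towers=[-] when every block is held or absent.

towers=[C/A; E/B] holding=D

step 1 (stack(D, A)): towers=[B; C/A/D; E] holding=-
step 2 (pickup(B)): towers=[C/A/D; E] holding=B
step 3 (stack(B, E)): towers=[C/A/D; E/B] holding=-
step 4 (unstack(D, A)): towers=[C/A; E/B] holding=D
step 5 (stack(D, A)): towers=[C/A/D; E/B] holding=-
step 6 (unstack(D, C)) [no-op]: towers=[C/A/D; E/B] holding=-
step 7 (unstack(D, A)): towers=[C/A; E/B] holding=D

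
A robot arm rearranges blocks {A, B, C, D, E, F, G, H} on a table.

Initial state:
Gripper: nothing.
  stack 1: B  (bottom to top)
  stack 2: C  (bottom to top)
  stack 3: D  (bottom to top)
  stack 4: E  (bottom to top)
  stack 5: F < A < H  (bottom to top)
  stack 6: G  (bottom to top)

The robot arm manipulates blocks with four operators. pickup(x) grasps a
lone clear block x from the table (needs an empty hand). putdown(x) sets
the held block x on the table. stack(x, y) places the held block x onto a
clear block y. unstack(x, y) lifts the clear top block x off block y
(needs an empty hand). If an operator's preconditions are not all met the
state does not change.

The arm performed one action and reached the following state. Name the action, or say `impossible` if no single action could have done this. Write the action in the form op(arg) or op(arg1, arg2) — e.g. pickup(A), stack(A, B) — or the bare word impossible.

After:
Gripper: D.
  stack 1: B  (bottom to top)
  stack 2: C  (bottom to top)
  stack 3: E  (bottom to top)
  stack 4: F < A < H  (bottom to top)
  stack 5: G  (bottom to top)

pickup(D)

target: towers=[B; C; E; F/A/H; G] holding=D
         pickup(G) → towers=[B; C; D; E; F/A/H] holding=G
         pickup(E) → towers=[B; C; D; F/A/H; G] holding=E
     unstack(H, A) → towers=[B; C; D; E; F/A; G] holding=H
         pickup(B) → towers=[C; D; E; F/A/H; G] holding=B
         pickup(D) → towers=[B; C; E; F/A/H; G] holding=D  ← match
         pickup(C) → towers=[B; D; E; F/A/H; G] holding=C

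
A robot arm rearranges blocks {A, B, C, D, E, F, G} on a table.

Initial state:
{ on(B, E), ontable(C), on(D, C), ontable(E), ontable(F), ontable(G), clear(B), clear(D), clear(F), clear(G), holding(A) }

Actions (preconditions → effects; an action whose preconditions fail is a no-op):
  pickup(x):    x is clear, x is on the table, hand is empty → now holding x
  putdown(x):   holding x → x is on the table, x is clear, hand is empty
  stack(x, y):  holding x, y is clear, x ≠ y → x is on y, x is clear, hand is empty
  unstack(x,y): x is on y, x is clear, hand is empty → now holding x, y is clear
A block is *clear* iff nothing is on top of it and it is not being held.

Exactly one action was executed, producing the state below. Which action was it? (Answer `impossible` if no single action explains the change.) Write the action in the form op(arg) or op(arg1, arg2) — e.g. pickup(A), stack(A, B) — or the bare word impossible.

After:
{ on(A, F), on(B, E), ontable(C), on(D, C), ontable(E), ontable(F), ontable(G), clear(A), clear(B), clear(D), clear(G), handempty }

target: towers=[C/D; E/B; F/A; G] holding=-
        putdown(A) → towers=[A; C/D; E/B; F; G] holding=-
       stack(A, B) → towers=[C/D; E/B/A; F; G] holding=-
       stack(A, F) → towers=[C/D; E/B; F/A; G] holding=-  ← match
       stack(A, G) → towers=[C/D; E/B; F; G/A] holding=-
       stack(A, D) → towers=[C/D/A; E/B; F; G] holding=-

stack(A, F)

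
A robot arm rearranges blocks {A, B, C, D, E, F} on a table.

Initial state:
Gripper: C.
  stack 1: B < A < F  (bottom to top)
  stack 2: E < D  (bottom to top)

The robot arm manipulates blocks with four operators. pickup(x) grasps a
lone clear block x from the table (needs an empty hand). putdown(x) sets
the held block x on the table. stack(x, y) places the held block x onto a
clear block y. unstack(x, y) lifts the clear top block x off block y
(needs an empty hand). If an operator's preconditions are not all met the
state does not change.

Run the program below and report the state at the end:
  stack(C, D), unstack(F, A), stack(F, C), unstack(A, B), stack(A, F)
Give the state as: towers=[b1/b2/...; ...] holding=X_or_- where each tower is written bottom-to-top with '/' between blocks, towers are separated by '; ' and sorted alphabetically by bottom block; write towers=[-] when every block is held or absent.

towers=[B; E/D/C/F/A] holding=-

step 1 (stack(C, D)): towers=[B/A/F; E/D/C] holding=-
step 2 (unstack(F, A)): towers=[B/A; E/D/C] holding=F
step 3 (stack(F, C)): towers=[B/A; E/D/C/F] holding=-
step 4 (unstack(A, B)): towers=[B; E/D/C/F] holding=A
step 5 (stack(A, F)): towers=[B; E/D/C/F/A] holding=-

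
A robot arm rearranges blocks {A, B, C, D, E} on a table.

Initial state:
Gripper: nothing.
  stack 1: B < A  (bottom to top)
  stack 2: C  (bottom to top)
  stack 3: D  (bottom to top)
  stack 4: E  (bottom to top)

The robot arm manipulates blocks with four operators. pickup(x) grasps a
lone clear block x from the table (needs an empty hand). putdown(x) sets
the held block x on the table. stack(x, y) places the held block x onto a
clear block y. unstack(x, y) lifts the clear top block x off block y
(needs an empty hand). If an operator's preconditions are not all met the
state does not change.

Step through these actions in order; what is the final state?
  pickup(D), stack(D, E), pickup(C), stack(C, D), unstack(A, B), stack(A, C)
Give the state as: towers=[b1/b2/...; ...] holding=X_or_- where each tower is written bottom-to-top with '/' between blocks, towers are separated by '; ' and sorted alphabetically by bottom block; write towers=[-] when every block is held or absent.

towers=[B; E/D/C/A] holding=-

step 1 (pickup(D)): towers=[B/A; C; E] holding=D
step 2 (stack(D, E)): towers=[B/A; C; E/D] holding=-
step 3 (pickup(C)): towers=[B/A; E/D] holding=C
step 4 (stack(C, D)): towers=[B/A; E/D/C] holding=-
step 5 (unstack(A, B)): towers=[B; E/D/C] holding=A
step 6 (stack(A, C)): towers=[B; E/D/C/A] holding=-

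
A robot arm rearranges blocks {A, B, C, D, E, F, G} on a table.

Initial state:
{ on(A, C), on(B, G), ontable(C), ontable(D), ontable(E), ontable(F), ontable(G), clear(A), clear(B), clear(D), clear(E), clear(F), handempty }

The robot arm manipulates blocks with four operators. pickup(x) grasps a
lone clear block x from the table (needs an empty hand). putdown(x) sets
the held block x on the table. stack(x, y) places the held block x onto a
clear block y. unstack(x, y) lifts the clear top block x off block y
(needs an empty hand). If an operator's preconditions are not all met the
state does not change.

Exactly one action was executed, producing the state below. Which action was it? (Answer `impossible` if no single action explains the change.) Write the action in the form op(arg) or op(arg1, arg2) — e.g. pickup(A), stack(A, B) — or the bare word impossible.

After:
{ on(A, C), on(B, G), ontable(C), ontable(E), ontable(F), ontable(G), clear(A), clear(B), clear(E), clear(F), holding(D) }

pickup(D)

target: towers=[C/A; E; F; G/B] holding=D
     unstack(B, G) → towers=[C/A; D; E; F; G] holding=B
         pickup(F) → towers=[C/A; D; E; G/B] holding=F
         pickup(D) → towers=[C/A; E; F; G/B] holding=D  ← match
     unstack(A, C) → towers=[C; D; E; F; G/B] holding=A
         pickup(E) → towers=[C/A; D; F; G/B] holding=E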